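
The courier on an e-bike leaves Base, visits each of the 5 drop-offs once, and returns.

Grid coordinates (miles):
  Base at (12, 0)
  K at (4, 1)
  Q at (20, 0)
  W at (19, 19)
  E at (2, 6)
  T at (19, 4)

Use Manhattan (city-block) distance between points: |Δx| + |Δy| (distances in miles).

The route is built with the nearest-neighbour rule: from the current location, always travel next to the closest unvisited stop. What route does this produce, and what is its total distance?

From Base: distances to unvisited — Q=8, K=9, T=11, E=16, W=26. Nearest is Q (8).
From Q: distances to unvisited — T=5, K=17, W=20, E=24. Nearest is T (5).
From T: distances to unvisited — W=15, K=18, E=19. Nearest is W (15).
From W: distances to unvisited — E=30, K=33. Nearest is E (30).
From E: distances to unvisited — K=7. Nearest is K (7).
Return K→Base: 9.
Total = 8 + 5 + 15 + 30 + 7 + 9 = 74.

Nearest-neighbour total = 74 miles; route Base → Q → T → W → E → K → Base.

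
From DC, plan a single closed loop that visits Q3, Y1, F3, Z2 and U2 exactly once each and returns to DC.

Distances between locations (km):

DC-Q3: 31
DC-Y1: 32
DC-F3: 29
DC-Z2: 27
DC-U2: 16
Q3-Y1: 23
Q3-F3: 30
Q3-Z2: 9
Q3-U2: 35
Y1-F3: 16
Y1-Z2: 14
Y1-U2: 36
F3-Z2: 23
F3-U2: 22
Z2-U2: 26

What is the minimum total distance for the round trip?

With 5 stops there are 5!/2 = 60 distinct round trips (a route and its reverse cost the same).
DC-Q3-Y1-F3-Z2-U2-DC: 31+23+16+23+26+16 = 135
DC-Q3-Y1-F3-U2-Z2-DC: 31+23+16+22+26+27 = 145
DC-Q3-Y1-Z2-F3-U2-DC: 31+23+14+23+22+16 = 129
DC-Q3-Y1-Z2-U2-F3-DC: 31+23+14+26+22+29 = 145
DC-Q3-Y1-U2-F3-Z2-DC: 31+23+36+22+23+27 = 162
DC-Q3-Y1-U2-Z2-F3-DC: 31+23+36+26+23+29 = 168
DC-Q3-F3-Y1-Z2-U2-DC: 31+30+16+14+26+16 = 133
DC-Q3-F3-Y1-U2-Z2-DC: 31+30+16+36+26+27 = 166
DC-Q3-F3-Z2-Y1-U2-DC: 31+30+23+14+36+16 = 150
DC-Q3-F3-Z2-U2-Y1-DC: 31+30+23+26+36+32 = 178
DC-Q3-F3-U2-Y1-Z2-DC: 31+30+22+36+14+27 = 160
DC-Q3-F3-U2-Z2-Y1-DC: 31+30+22+26+14+32 = 155
DC-Q3-Z2-Y1-F3-U2-DC: 31+9+14+16+22+16 = 108
DC-Q3-Z2-Y1-U2-F3-DC: 31+9+14+36+22+29 = 141
… (46 more)
The minimum is 108.
One optimal route: DC → Q3 → Z2 → Y1 → F3 → U2 → DC (or its reverse).

Minimum total distance: 108 km.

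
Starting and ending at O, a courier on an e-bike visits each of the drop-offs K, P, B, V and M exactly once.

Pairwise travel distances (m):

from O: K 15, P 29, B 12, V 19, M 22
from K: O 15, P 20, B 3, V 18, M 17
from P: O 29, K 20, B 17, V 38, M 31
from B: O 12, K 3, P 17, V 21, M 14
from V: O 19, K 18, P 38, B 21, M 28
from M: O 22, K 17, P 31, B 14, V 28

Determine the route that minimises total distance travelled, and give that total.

Minimum total distance: 110 m.

There are 60 distinct closed tours to check (reversals are equivalent).
O→K→P→B→V→M→O: 15+20+17+21+28+22 = 123
O→K→P→B→M→V→O: 15+20+17+14+28+19 = 113
O→K→P→V→B→M→O: 15+20+38+21+14+22 = 130
O→K→P→V→M→B→O: 15+20+38+28+14+12 = 127
O→K→P→M→B→V→O: 15+20+31+14+21+19 = 120
O→K→P→M→V→B→O: 15+20+31+28+21+12 = 127
O→K→B→P→V→M→O: 15+3+17+38+28+22 = 123
O→K→B→P→M→V→O: 15+3+17+31+28+19 = 113
O→K→B→V→P→M→O: 15+3+21+38+31+22 = 130
O→K→B→V→M→P→O: 15+3+21+28+31+29 = 127
O→K→B→M→P→V→O: 15+3+14+31+38+19 = 120
O→K→B→M→V→P→O: 15+3+14+28+38+29 = 127
O→K→V→P→B→M→O: 15+18+38+17+14+22 = 124
O→K→V→P→M→B→O: 15+18+38+31+14+12 = 128
… (46 more)
O→V→K→P→B→M→O: 19+18+20+17+14+22 = 110  ← best
The minimum is 110.
One optimal route: O → V → K → P → B → M → O (or its reverse).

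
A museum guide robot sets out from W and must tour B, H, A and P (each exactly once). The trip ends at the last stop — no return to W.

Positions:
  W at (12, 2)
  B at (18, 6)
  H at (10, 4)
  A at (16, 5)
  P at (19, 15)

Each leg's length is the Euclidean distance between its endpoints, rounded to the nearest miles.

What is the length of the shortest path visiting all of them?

Minimum one-way distance = 20 miles.

There are 4! = 24 possible orderings.
W→B→H→A→P: 7+8+6+10 = 31
W→B→H→P→A: 7+8+14+10 = 39
W→B→A→H→P: 7+2+6+14 = 29
W→B→A→P→H: 7+2+10+14 = 33
W→B→P→H→A: 7+9+14+6 = 36
W→B→P→A→H: 7+9+10+6 = 32
W→H→B→A→P: 3+8+2+10 = 23
W→H→B→P→A: 3+8+9+10 = 30
W→H→A→B→P: 3+6+2+9 = 20
W→H→A→P→B: 3+6+10+9 = 28
W→H→P→B→A: 3+14+9+2 = 28
W→H→P→A→B: 3+14+10+2 = 29
W→A→B→H→P: 5+2+8+14 = 29
W→A→B→P→H: 5+2+9+14 = 30
… (10 more)
The minimum is 20.
One shortest path: W → H → A → B → P.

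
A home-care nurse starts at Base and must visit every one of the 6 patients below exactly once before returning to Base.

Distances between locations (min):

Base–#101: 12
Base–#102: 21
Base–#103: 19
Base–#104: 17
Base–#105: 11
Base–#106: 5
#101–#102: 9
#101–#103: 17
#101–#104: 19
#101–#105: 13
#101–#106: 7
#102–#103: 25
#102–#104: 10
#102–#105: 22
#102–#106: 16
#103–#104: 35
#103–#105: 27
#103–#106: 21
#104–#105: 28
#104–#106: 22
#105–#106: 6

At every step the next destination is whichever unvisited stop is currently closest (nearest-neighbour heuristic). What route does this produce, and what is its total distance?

Total distance 97 min via the nearest-neighbour route Base → #106 → #105 → #101 → #102 → #104 → #103 → Base.

From Base: distances to unvisited — #106=5, #105=11, #101=12, #104=17, #103=19, #102=21. Nearest is #106 (5).
From #106: distances to unvisited — #105=6, #101=7, #102=16, #103=21, #104=22. Nearest is #105 (6).
From #105: distances to unvisited — #101=13, #102=22, #103=27, #104=28. Nearest is #101 (13).
From #101: distances to unvisited — #102=9, #103=17, #104=19. Nearest is #102 (9).
From #102: distances to unvisited — #104=10, #103=25. Nearest is #104 (10).
From #104: distances to unvisited — #103=35. Nearest is #103 (35).
Return #103→Base: 19.
Total = 5 + 6 + 13 + 9 + 10 + 35 + 19 = 97.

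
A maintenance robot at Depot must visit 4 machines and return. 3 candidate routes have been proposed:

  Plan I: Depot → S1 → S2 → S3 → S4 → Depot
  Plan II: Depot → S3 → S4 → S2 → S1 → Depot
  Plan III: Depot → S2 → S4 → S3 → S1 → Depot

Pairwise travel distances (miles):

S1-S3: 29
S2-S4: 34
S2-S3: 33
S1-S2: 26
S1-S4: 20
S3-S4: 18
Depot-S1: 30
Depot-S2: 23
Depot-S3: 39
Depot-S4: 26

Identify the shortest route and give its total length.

Plan I: 30 + 26 + 33 + 18 + 26 = 133
Plan II: 39 + 18 + 34 + 26 + 30 = 147
Plan III: 23 + 34 + 18 + 29 + 30 = 134

Shortest is Plan I, total 133 miles.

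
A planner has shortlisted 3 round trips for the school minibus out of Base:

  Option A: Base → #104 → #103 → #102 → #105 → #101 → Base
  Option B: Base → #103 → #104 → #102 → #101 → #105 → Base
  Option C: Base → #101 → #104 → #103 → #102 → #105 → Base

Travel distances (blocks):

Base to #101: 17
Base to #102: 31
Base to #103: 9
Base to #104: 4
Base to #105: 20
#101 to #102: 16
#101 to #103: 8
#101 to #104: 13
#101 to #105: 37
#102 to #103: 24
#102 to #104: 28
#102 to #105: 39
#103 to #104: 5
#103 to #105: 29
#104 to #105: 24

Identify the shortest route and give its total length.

Option A: 4 + 5 + 24 + 39 + 37 + 17 = 126
Option B: 9 + 5 + 28 + 16 + 37 + 20 = 115
Option C: 17 + 13 + 5 + 24 + 39 + 20 = 118

Shortest is Option B, total 115 blocks.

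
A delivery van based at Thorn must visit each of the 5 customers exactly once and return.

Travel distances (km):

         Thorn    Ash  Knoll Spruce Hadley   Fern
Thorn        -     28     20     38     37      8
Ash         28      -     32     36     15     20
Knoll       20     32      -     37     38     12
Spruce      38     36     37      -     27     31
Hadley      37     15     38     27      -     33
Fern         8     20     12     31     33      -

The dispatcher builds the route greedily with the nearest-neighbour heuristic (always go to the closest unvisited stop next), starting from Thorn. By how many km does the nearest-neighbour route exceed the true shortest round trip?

From Thorn: Fern=8, Knoll=20, Ash=28, Hadley=37, Spruce=38 → choose Fern (8).
From Fern: Knoll=12, Ash=20, Spruce=31, Hadley=33 → choose Knoll (12).
From Knoll: Ash=32, Spruce=37, Hadley=38 → choose Ash (32).
From Ash: Hadley=15, Spruce=36 → choose Hadley (15).
From Hadley: Spruce=27 → choose Spruce (27).
NN route Thorn → Fern → Knoll → Ash → Hadley → Spruce → Thorn costs 132.
Optimal: Thorn → Ash → Hadley → Spruce → Knoll → Fern → Thorn costs 127 (by enumerating all 60 distinct tours).
Excess = 132 − 127 = 5.

Excess over optimum: 5 km.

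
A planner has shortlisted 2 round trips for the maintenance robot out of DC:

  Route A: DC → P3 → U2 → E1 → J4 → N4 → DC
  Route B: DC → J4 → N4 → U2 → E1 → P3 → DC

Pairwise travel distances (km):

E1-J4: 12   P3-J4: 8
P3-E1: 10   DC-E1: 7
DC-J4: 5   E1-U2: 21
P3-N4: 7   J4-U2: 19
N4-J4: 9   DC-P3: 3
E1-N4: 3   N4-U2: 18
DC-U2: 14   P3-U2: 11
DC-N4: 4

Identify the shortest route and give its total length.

Route A: 3 + 11 + 21 + 12 + 9 + 4 = 60
Route B: 5 + 9 + 18 + 21 + 10 + 3 = 66

Shortest is Route A, total 60 km.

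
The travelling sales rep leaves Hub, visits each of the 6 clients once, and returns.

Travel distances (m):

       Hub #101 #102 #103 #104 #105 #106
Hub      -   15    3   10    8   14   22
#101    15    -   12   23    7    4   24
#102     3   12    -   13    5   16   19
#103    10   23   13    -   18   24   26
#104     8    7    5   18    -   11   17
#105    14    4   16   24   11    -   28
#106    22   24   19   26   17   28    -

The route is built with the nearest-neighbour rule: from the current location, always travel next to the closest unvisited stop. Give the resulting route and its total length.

Total distance 91 m via the nearest-neighbour route Hub → #102 → #104 → #101 → #105 → #103 → #106 → Hub.

Hub → [#102:3 / #104:8 / #103:10 / #105:14 / #101:15 / #106:22] → #102 (3)
#102 → [#104:5 / #101:12 / #103:13 / #105:16 / #106:19] → #104 (5)
#104 → [#101:7 / #105:11 / #106:17 / #103:18] → #101 (7)
#101 → [#105:4 / #103:23 / #106:24] → #105 (4)
#105 → [#103:24 / #106:28] → #103 (24)
#103 → [#106:26] → #106 (26)
Return #106→Hub: 22.
Total = 3 + 5 + 7 + 4 + 24 + 26 + 22 = 91.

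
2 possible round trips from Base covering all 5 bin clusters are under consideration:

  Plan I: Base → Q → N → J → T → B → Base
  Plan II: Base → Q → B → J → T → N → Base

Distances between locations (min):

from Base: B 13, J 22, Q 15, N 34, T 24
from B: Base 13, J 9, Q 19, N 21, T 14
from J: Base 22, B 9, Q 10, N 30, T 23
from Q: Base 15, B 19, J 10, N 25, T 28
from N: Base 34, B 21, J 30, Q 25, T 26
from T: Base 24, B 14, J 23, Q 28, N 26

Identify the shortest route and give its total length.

Shortest is Plan I, total 120 min.

Plan I: 15 + 25 + 30 + 23 + 14 + 13 = 120
Plan II: 15 + 19 + 9 + 23 + 26 + 34 = 126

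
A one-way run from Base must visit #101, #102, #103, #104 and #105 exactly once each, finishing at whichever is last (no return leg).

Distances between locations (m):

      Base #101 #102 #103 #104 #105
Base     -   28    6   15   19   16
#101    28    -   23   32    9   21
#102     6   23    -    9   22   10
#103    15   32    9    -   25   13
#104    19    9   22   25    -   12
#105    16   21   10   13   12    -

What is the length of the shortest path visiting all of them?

There are 5! = 120 possible orderings.
Base → #101 → #102 → #103 → #104 → #105: 28+23+9+25+12 = 97
Base → #101 → #102 → #103 → #105 → #104: 28+23+9+13+12 = 85
Base → #101 → #102 → #104 → #103 → #105: 28+23+22+25+13 = 111
Base → #101 → #102 → #104 → #105 → #103: 28+23+22+12+13 = 98
Base → #101 → #102 → #105 → #103 → #104: 28+23+10+13+25 = 99
Base → #101 → #102 → #105 → #104 → #103: 28+23+10+12+25 = 98
Base → #101 → #103 → #102 → #104 → #105: 28+32+9+22+12 = 103
Base → #101 → #103 → #102 → #105 → #104: 28+32+9+10+12 = 91
Base → #101 → #103 → #104 → #102 → #105: 28+32+25+22+10 = 117
Base → #101 → #103 → #104 → #105 → #102: 28+32+25+12+10 = 107
Base → #101 → #103 → #105 → #102 → #104: 28+32+13+10+22 = 105
Base → #101 → #103 → #105 → #104 → #102: 28+32+13+12+22 = 107
Base → #101 → #104 → #102 → #103 → #105: 28+9+22+9+13 = 81
Base → #101 → #104 → #102 → #105 → #103: 28+9+22+10+13 = 82
… (106 more)
Base → #102 → #103 → #105 → #104 → #101: 6+9+13+12+9 = 49  ← best
The minimum is 49.
One shortest path: Base → #102 → #103 → #105 → #104 → #101.

Shortest open route: 49 m.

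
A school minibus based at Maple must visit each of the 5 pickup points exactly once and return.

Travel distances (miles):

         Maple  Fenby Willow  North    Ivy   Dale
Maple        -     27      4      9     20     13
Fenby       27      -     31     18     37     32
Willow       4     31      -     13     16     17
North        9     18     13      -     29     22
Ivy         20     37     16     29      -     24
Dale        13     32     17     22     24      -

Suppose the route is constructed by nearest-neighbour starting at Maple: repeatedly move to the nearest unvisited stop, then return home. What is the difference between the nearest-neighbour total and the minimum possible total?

The nearest-neighbour route is 8 miles longer than optimal.

Maple: Willow=4, North=9, Dale=13, Ivy=20, Fenby=27 ⇒ Willow
Willow: North=13, Ivy=16, Dale=17, Fenby=31 ⇒ North
North: Fenby=18, Dale=22, Ivy=29 ⇒ Fenby
Fenby: Dale=32, Ivy=37 ⇒ Dale
Dale: Ivy=24 ⇒ Ivy
NN route Maple → Willow → North → Fenby → Dale → Ivy → Maple costs 111.
Optimal: Maple → Willow → Ivy → Dale → Fenby → North → Maple costs 103 (by enumerating all 60 distinct tours).
Excess = 111 − 103 = 8.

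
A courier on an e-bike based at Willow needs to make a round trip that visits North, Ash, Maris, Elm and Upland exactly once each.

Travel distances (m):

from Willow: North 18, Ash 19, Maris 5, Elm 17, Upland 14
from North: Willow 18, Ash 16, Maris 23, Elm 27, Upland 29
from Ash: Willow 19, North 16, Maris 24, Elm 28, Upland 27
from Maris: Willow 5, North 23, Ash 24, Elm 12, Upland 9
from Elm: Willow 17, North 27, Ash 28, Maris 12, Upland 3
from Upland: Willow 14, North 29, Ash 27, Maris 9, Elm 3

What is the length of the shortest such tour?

Willow → North → Ash → Maris → Elm → Upland → Willow: 18+16+24+12+3+14 = 87
Willow → North → Ash → Maris → Upland → Elm → Willow: 18+16+24+9+3+17 = 87
Willow → North → Ash → Elm → Maris → Upland → Willow: 18+16+28+12+9+14 = 97
Willow → North → Ash → Elm → Upland → Maris → Willow: 18+16+28+3+9+5 = 79
Willow → North → Ash → Upland → Maris → Elm → Willow: 18+16+27+9+12+17 = 99
Willow → North → Ash → Upland → Elm → Maris → Willow: 18+16+27+3+12+5 = 81
Willow → North → Maris → Ash → Elm → Upland → Willow: 18+23+24+28+3+14 = 110
Willow → North → Maris → Ash → Upland → Elm → Willow: 18+23+24+27+3+17 = 112
Willow → North → Maris → Elm → Ash → Upland → Willow: 18+23+12+28+27+14 = 122
Willow → North → Maris → Elm → Upland → Ash → Willow: 18+23+12+3+27+19 = 102
Willow → North → Maris → Upland → Ash → Elm → Willow: 18+23+9+27+28+17 = 122
Willow → North → Maris → Upland → Elm → Ash → Willow: 18+23+9+3+28+19 = 100
Willow → North → Elm → Ash → Maris → Upland → Willow: 18+27+28+24+9+14 = 120
Willow → North → Elm → Ash → Upland → Maris → Willow: 18+27+28+27+9+5 = 114
… (46 more)
The minimum is 79.
One optimal route: Willow → North → Ash → Elm → Upland → Maris → Willow (or its reverse).

79 m — the shortest possible round trip.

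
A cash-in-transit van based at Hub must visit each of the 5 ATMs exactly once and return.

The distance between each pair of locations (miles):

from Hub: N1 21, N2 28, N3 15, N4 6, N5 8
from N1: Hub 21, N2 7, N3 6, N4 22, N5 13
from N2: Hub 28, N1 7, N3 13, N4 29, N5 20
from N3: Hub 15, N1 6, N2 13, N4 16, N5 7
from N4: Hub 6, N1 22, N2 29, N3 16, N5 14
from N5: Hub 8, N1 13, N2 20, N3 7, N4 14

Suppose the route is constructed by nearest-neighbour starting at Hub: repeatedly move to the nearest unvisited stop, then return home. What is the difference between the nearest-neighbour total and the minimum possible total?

Excess over optimum: 5 miles.

From Hub: N4=6, N5=8, N3=15, N1=21, N2=28 → choose N4 (6).
From N4: N5=14, N3=16, N1=22, N2=29 → choose N5 (14).
From N5: N3=7, N1=13, N2=20 → choose N3 (7).
From N3: N1=6, N2=13 → choose N1 (6).
From N1: N2=7 → choose N2 (7).
NN route Hub → N4 → N5 → N3 → N1 → N2 → Hub costs 68.
Optimal: Hub → N4 → N1 → N2 → N3 → N5 → Hub costs 63 (by enumerating all 60 distinct tours).
Excess = 68 − 63 = 5.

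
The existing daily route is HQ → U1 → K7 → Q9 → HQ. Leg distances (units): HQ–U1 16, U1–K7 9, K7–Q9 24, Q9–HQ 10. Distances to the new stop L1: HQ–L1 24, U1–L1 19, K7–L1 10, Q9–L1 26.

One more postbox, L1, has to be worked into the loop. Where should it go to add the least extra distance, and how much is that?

+12 — insert L1 between K7 and Q9.

Insertion cost between consecutive stops i–j is d(i,L1) + d(L1,j) − d(i,j):
  between HQ and U1: 24 + 19 − 16 = 27
  between U1 and K7: 19 + 10 − 9 = 20
  between K7 and Q9: 10 + 26 − 24 = 12
  between Q9 and HQ: 26 + 24 − 10 = 40
Cheapest insertion is between K7 and Q9, adding 12.
New total = 59 + 12 = 71.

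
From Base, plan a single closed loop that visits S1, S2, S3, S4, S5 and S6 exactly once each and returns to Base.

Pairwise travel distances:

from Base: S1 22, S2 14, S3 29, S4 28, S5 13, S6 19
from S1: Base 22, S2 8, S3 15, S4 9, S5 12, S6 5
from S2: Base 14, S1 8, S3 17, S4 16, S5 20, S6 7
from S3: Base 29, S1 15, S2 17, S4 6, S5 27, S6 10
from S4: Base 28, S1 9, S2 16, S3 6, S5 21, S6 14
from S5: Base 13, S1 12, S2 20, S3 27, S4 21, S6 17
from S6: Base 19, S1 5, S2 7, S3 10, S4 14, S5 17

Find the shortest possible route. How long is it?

Minimum total distance: 71.

Base-S1-S2-S3-S4-S5-S6-Base: 22+8+17+6+21+17+19 = 110
Base-S1-S2-S3-S4-S6-S5-Base: 22+8+17+6+14+17+13 = 97
Base-S1-S2-S3-S5-S4-S6-Base: 22+8+17+27+21+14+19 = 128
Base-S1-S2-S3-S5-S6-S4-Base: 22+8+17+27+17+14+28 = 133
Base-S1-S2-S3-S6-S4-S5-Base: 22+8+17+10+14+21+13 = 105
Base-S1-S2-S3-S6-S5-S4-Base: 22+8+17+10+17+21+28 = 123
Base-S1-S2-S4-S3-S5-S6-Base: 22+8+16+6+27+17+19 = 115
Base-S1-S2-S4-S3-S6-S5-Base: 22+8+16+6+10+17+13 = 92
… (352 more)
Base-S2-S6-S3-S4-S1-S5-Base: 14+7+10+6+9+12+13 = 71  ← best
The minimum is 71.
One optimal route: Base → S2 → S6 → S3 → S4 → S1 → S5 → Base (or its reverse).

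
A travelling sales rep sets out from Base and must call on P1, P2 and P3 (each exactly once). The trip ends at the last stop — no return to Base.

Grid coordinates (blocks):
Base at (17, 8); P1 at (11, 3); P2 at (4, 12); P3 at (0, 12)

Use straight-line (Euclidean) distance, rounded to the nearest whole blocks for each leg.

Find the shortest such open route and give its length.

Minimum one-way distance = 23 blocks.

There are 3! = 6 possible orderings.
Base→P1→P2→P3: 8+11+4 = 23
Base→P1→P3→P2: 8+14+4 = 26
Base→P2→P1→P3: 14+11+14 = 39
Base→P2→P3→P1: 14+4+14 = 32
Base→P3→P1→P2: 17+14+11 = 42
Base→P3→P2→P1: 17+4+11 = 32
The minimum is 23.
One shortest path: Base → P1 → P2 → P3.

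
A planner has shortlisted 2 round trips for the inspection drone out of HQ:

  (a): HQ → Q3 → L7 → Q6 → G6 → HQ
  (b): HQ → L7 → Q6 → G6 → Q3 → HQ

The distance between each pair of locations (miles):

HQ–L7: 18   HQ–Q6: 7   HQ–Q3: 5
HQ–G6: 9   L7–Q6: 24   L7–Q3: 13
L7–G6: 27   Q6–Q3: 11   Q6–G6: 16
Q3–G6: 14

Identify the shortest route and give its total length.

Shortest is (a), total 67 miles.

(a): 5 + 13 + 24 + 16 + 9 = 67
(b): 18 + 24 + 16 + 14 + 5 = 77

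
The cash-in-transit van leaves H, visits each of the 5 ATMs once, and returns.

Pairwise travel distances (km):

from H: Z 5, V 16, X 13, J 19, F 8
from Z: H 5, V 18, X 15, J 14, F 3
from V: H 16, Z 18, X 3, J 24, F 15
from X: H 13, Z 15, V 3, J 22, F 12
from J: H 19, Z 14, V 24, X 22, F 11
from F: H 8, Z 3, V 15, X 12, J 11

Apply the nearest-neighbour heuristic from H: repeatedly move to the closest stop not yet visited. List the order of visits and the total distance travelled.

At H the remaining stops are Z 5, F 8, X 13, V 16, J 19; go to Z.
At Z the remaining stops are F 3, J 14, X 15, V 18; go to F.
At F the remaining stops are J 11, X 12, V 15; go to J.
At J the remaining stops are X 22, V 24; go to X.
At X the remaining stops are V 3; go to V.
Return V→H: 16.
Total = 5 + 3 + 11 + 22 + 3 + 16 = 60.

60 km along H → Z → F → J → X → V → H.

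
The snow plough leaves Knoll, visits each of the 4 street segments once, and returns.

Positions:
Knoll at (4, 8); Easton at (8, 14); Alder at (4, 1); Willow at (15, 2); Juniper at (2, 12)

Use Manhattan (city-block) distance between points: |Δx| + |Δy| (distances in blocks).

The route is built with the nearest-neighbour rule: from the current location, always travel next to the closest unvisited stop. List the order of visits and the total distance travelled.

Total distance 60 blocks via the nearest-neighbour route Knoll → Juniper → Easton → Alder → Willow → Knoll.

At Knoll the remaining stops are Juniper 6, Alder 7, Easton 10, Willow 17; go to Juniper.
At Juniper the remaining stops are Easton 8, Alder 13, Willow 23; go to Easton.
At Easton the remaining stops are Alder 17, Willow 19; go to Alder.
At Alder the remaining stops are Willow 12; go to Willow.
Return Willow→Knoll: 17.
Total = 6 + 8 + 17 + 12 + 17 = 60.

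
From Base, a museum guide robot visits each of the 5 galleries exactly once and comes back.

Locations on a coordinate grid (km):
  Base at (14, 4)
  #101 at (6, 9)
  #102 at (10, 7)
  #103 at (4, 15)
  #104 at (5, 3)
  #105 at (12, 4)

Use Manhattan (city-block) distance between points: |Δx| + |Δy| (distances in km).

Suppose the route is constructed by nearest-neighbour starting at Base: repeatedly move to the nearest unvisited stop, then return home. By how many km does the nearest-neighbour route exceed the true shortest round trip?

Base: #105=2, #102=7, #104=10, #101=13, #103=21 ⇒ #105
#105: #102=5, #104=8, #101=11, #103=19 ⇒ #102
#102: #101=6, #104=9, #103=14 ⇒ #101
#101: #104=7, #103=8 ⇒ #104
#104: #103=13 ⇒ #103
NN route Base → #105 → #102 → #101 → #104 → #103 → Base costs 54.
Optimal: Base → #102 → #101 → #103 → #104 → #105 → Base costs 44 (by enumerating all 60 distinct tours).
Excess = 54 − 44 = 10.

Excess over optimum: 10 km.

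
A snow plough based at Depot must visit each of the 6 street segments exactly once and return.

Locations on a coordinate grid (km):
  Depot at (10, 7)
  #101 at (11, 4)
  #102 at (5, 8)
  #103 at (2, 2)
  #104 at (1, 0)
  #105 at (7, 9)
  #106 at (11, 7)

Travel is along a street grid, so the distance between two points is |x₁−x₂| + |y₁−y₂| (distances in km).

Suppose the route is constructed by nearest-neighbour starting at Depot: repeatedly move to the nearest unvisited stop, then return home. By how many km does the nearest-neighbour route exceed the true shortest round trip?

Depot: #106=1, #101=4, #105=5, #102=6, #103=13, #104=16 ⇒ #106
#106: #101=3, #105=6, #102=7, #103=14, #104=17 ⇒ #101
#101: #105=9, #102=10, #103=11, #104=14 ⇒ #105
#105: #102=3, #103=12, #104=15 ⇒ #102
#102: #103=9, #104=12 ⇒ #103
#103: #104=3 ⇒ #104
NN route Depot → #106 → #101 → #105 → #102 → #103 → #104 → Depot costs 44.
Optimal: Depot → #105 → #102 → #103 → #104 → #101 → #106 → Depot costs 38 (by enumerating all 360 distinct tours).
Excess = 44 − 38 = 6.

Excess over optimum: 6 km.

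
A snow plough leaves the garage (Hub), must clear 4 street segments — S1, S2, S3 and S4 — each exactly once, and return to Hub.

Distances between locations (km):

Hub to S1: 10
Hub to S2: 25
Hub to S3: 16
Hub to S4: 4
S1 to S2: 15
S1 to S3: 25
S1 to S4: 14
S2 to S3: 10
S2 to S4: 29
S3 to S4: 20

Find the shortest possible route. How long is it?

Shortest round trip = 59 km.

There are 12 distinct closed tours to check (reversals are equivalent).
Hub → S1 → S2 → S3 → S4 → Hub: 10+15+10+20+4 = 59
Hub → S1 → S2 → S4 → S3 → Hub: 10+15+29+20+16 = 90
Hub → S1 → S3 → S2 → S4 → Hub: 10+25+10+29+4 = 78
Hub → S1 → S3 → S4 → S2 → Hub: 10+25+20+29+25 = 109
Hub → S1 → S4 → S2 → S3 → Hub: 10+14+29+10+16 = 79
Hub → S1 → S4 → S3 → S2 → Hub: 10+14+20+10+25 = 79
Hub → S2 → S1 → S3 → S4 → Hub: 25+15+25+20+4 = 89
Hub → S2 → S1 → S4 → S3 → Hub: 25+15+14+20+16 = 90
Hub → S2 → S3 → S1 → S4 → Hub: 25+10+25+14+4 = 78
Hub → S2 → S4 → S1 → S3 → Hub: 25+29+14+25+16 = 109
Hub → S3 → S1 → S2 → S4 → Hub: 16+25+15+29+4 = 89
Hub → S3 → S2 → S1 → S4 → Hub: 16+10+15+14+4 = 59
The minimum is 59.
One optimal route: Hub → S1 → S2 → S3 → S4 → Hub (or its reverse).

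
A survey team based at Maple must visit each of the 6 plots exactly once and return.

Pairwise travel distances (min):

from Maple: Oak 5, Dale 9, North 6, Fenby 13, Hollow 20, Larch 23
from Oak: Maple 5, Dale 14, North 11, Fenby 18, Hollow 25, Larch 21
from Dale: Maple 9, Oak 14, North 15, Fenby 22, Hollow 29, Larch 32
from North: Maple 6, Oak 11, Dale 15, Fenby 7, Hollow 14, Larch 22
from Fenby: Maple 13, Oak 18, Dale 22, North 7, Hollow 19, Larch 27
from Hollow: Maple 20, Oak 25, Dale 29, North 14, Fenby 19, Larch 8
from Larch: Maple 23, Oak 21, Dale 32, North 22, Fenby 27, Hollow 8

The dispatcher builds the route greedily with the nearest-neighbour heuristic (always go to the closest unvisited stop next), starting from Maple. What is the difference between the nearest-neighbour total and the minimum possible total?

Maple: Oak=5, North=6, Dale=9, Fenby=13, Hollow=20, Larch=23 ⇒ Oak
Oak: North=11, Dale=14, Fenby=18, Larch=21, Hollow=25 ⇒ North
North: Fenby=7, Hollow=14, Dale=15, Larch=22 ⇒ Fenby
Fenby: Hollow=19, Dale=22, Larch=27 ⇒ Hollow
Hollow: Larch=8, Dale=29 ⇒ Larch
Larch: Dale=32 ⇒ Dale
NN route Maple → Oak → North → Fenby → Hollow → Larch → Dale → Maple costs 91.
Optimal: Maple → Oak → Larch → Hollow → Fenby → North → Dale → Maple costs 84 (by enumerating all 360 distinct tours).
Excess = 91 − 84 = 7.

Excess over optimum: 7 min.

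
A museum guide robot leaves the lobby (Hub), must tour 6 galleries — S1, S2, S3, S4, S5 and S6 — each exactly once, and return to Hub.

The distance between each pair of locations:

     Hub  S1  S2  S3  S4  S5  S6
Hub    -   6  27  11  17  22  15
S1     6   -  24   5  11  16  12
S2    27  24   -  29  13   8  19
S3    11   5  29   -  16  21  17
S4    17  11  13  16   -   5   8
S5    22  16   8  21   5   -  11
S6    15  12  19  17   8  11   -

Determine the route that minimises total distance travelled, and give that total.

Hub → S1 → S2 → S3 → S4 → S5 → S6 → Hub: 6+24+29+16+5+11+15 = 106
Hub → S1 → S2 → S3 → S4 → S6 → S5 → Hub: 6+24+29+16+8+11+22 = 116
Hub → S1 → S2 → S3 → S5 → S4 → S6 → Hub: 6+24+29+21+5+8+15 = 108
Hub → S1 → S2 → S3 → S5 → S6 → S4 → Hub: 6+24+29+21+11+8+17 = 116
Hub → S1 → S2 → S3 → S6 → S4 → S5 → Hub: 6+24+29+17+8+5+22 = 111
Hub → S1 → S2 → S3 → S6 → S5 → S4 → Hub: 6+24+29+17+11+5+17 = 109
Hub → S1 → S2 → S4 → S3 → S5 → S6 → Hub: 6+24+13+16+21+11+15 = 106
Hub → S1 → S2 → S4 → S3 → S6 → S5 → Hub: 6+24+13+16+17+11+22 = 109
… (352 more)
Hub → S1 → S3 → S4 → S2 → S5 → S6 → Hub: 6+5+16+13+8+11+15 = 74  ← best
The minimum is 74.
One optimal route: Hub → S1 → S3 → S4 → S2 → S5 → S6 → Hub (or its reverse).

Shortest round trip = 74.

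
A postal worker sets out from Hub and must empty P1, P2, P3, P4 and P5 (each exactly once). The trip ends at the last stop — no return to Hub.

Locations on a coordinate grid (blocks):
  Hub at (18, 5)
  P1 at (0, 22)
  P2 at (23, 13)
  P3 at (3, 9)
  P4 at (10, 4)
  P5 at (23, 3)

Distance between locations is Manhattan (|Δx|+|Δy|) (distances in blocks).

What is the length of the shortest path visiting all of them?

Minimum one-way distance = 65 blocks.

There are 5! = 120 possible orderings.
Hub→P1→P2→P3→P4→P5: 35+32+24+12+14 = 117
Hub→P1→P2→P3→P5→P4: 35+32+24+26+14 = 131
Hub→P1→P2→P4→P3→P5: 35+32+22+12+26 = 127
Hub→P1→P2→P4→P5→P3: 35+32+22+14+26 = 129
Hub→P1→P2→P5→P3→P4: 35+32+10+26+12 = 115
Hub→P1→P2→P5→P4→P3: 35+32+10+14+12 = 103
Hub→P1→P3→P2→P4→P5: 35+16+24+22+14 = 111
Hub→P1→P3→P2→P5→P4: 35+16+24+10+14 = 99
Hub→P1→P3→P4→P2→P5: 35+16+12+22+10 = 95
Hub→P1→P3→P4→P5→P2: 35+16+12+14+10 = 87
Hub→P1→P3→P5→P2→P4: 35+16+26+10+22 = 109
Hub→P1→P3→P5→P4→P2: 35+16+26+14+22 = 113
Hub→P1→P4→P2→P3→P5: 35+28+22+24+26 = 135
Hub→P1→P4→P2→P5→P3: 35+28+22+10+26 = 121
… (106 more)
Hub→P2→P5→P4→P3→P1: 13+10+14+12+16 = 65  ← best
The minimum is 65.
One shortest path: Hub → P2 → P5 → P4 → P3 → P1.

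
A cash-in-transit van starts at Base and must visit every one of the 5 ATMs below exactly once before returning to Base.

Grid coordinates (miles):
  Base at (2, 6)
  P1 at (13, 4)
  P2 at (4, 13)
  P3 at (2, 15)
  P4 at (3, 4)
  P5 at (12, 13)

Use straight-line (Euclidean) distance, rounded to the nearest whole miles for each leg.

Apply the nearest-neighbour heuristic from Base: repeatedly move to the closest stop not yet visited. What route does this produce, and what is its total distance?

Total distance 44 miles via the nearest-neighbour route Base → P4 → P2 → P3 → P5 → P1 → Base.

At Base the remaining stops are P4 2, P2 7, P3 9, P1 11, P5 12; go to P4.
At P4 the remaining stops are P2 9, P1 10, P3 11, P5 13; go to P2.
At P2 the remaining stops are P3 3, P5 8, P1 13; go to P3.
At P3 the remaining stops are P5 10, P1 16; go to P5.
At P5 the remaining stops are P1 9; go to P1.
Return P1→Base: 11.
Total = 2 + 9 + 3 + 10 + 9 + 11 = 44.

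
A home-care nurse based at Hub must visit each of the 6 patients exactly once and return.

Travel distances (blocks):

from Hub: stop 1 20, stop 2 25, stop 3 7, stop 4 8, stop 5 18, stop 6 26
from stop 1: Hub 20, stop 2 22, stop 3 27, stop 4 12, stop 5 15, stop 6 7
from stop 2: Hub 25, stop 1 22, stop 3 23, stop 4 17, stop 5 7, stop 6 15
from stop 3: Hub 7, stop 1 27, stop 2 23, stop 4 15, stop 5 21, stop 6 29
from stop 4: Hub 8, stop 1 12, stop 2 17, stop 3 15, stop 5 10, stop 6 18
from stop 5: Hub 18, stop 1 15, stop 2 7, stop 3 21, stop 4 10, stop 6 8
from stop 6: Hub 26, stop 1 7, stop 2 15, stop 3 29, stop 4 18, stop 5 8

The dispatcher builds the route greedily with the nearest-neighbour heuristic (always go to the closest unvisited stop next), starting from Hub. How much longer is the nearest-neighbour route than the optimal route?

Hub: stop 3=7, stop 4=8, stop 5=18, stop 1=20, stop 2=25, stop 6=26 ⇒ stop 3
stop 3: stop 4=15, stop 5=21, stop 2=23, stop 1=27, stop 6=29 ⇒ stop 4
stop 4: stop 5=10, stop 1=12, stop 2=17, stop 6=18 ⇒ stop 5
stop 5: stop 2=7, stop 6=8, stop 1=15 ⇒ stop 2
stop 2: stop 6=15, stop 1=22 ⇒ stop 6
stop 6: stop 1=7 ⇒ stop 1
NN route Hub → stop 3 → stop 4 → stop 5 → stop 2 → stop 6 → stop 1 → Hub costs 81.
Optimal: Hub → stop 3 → stop 2 → stop 5 → stop 6 → stop 1 → stop 4 → Hub costs 72 (by enumerating all 360 distinct tours).
Excess = 81 − 72 = 9.

The nearest-neighbour route is 9 blocks longer than optimal.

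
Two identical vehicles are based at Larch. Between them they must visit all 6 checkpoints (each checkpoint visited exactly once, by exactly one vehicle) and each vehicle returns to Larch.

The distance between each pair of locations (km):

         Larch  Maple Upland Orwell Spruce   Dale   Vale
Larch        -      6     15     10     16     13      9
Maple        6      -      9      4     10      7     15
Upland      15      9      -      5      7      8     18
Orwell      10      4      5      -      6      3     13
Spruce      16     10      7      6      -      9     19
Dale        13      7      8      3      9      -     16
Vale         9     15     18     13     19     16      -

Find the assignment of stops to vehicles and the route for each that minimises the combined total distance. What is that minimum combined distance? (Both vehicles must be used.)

Minimum combined distance: 62 km.

Check every non-empty split of the stops between the two vehicles; for each half take its own optimal tour:
  {Maple} + {Upland, Orwell, Spruce, Dale, Vale}: 12 + 56 = 68
  {Upland} + {Maple, Orwell, Spruce, Dale, Vale}: 30 + 50 = 80
  {Maple, Upland} + {Orwell, Spruce, Dale, Vale}: 30 + 50 = 80
  {Orwell} + {Maple, Upland, Spruce, Dale, Vale}: 20 + 56 = 76
  {Maple, Orwell} + {Upland, Spruce, Dale, Vale}: 20 + 56 = 76
  {Upland, Orwell} + {Maple, Spruce, Dale, Vale}: 30 + 50 = 80
  … (31 splits in total)
  {Maple, Upland, Orwell, Spruce, Dale} + {Vale}: 44 + 18 = 62  ← best
Best: vehicle 1 Larch → Maple → Upland → Spruce → Orwell → Dale → Larch = 44; vehicle 2 Larch → Vale → Larch = 18; combined 62.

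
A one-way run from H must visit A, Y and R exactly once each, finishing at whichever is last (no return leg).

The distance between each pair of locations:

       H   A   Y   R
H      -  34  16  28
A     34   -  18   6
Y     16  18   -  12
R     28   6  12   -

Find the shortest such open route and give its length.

There are 3! = 6 possible orderings.
H→A→Y→R: 34+18+12 = 64
H→A→R→Y: 34+6+12 = 52
H→Y→A→R: 16+18+6 = 40
H→Y→R→A: 16+12+6 = 34
H→R→A→Y: 28+6+18 = 52
H→R→Y→A: 28+12+18 = 58
The minimum is 34.
One shortest path: H → Y → R → A.

Shortest open route: 34.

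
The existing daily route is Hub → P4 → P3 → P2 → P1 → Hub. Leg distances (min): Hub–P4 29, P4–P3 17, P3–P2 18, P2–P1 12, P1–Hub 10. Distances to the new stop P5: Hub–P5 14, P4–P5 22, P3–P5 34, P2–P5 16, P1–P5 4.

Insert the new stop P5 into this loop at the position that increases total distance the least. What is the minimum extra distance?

Insertion cost between consecutive stops i–j is d(i,P5) + d(P5,j) − d(i,j):
  between Hub and P4: 14 + 22 − 29 = 7
  between P4 and P3: 22 + 34 − 17 = 39
  between P3 and P2: 34 + 16 − 18 = 32
  between P2 and P1: 16 + 4 − 12 = 8
  between P1 and Hub: 4 + 14 − 10 = 8
Cheapest insertion is between Hub and P4, adding 7.
New total = 86 + 7 = 93.

Minimum extra distance: 7 min, inserting P5 between Hub and P4.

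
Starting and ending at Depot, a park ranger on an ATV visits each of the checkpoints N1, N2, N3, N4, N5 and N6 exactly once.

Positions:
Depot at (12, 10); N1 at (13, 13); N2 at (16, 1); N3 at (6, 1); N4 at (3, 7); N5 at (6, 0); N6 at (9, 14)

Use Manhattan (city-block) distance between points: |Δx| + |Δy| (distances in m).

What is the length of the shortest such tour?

With 6 stops there are 6!/2 = 360 distinct round trips (a route and its reverse cost the same).
Depot-N1-N2-N3-N4-N5-N6-Depot: 4+15+10+9+10+17+7 = 72
Depot-N1-N2-N3-N4-N6-N5-Depot: 4+15+10+9+13+17+16 = 84
Depot-N1-N2-N3-N5-N4-N6-Depot: 4+15+10+1+10+13+7 = 60
Depot-N1-N2-N3-N5-N6-N4-Depot: 4+15+10+1+17+13+12 = 72
Depot-N1-N2-N3-N6-N4-N5-Depot: 4+15+10+16+13+10+16 = 84
Depot-N1-N2-N3-N6-N5-N4-Depot: 4+15+10+16+17+10+12 = 84
Depot-N1-N2-N4-N3-N5-N6-Depot: 4+15+19+9+1+17+7 = 72
Depot-N1-N2-N4-N3-N6-N5-Depot: 4+15+19+9+16+17+16 = 96
… (352 more)
Depot-N1-N6-N4-N3-N5-N2-Depot: 4+5+13+9+1+11+13 = 56  ← best
The minimum is 56.
One optimal route: Depot → N1 → N6 → N4 → N3 → N5 → N2 → Depot (or its reverse).

Shortest round trip = 56 m.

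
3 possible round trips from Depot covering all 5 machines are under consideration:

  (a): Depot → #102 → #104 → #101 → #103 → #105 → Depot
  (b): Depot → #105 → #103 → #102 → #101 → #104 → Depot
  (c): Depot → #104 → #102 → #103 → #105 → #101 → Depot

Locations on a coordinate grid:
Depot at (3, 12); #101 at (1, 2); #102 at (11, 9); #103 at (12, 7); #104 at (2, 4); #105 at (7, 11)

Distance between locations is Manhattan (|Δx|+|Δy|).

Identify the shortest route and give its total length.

Shortest is (b), total 46.

(a): 11 + 14 + 3 + 16 + 9 + 5 = 58
(b): 5 + 9 + 3 + 17 + 3 + 9 = 46
(c): 9 + 14 + 3 + 9 + 15 + 12 = 62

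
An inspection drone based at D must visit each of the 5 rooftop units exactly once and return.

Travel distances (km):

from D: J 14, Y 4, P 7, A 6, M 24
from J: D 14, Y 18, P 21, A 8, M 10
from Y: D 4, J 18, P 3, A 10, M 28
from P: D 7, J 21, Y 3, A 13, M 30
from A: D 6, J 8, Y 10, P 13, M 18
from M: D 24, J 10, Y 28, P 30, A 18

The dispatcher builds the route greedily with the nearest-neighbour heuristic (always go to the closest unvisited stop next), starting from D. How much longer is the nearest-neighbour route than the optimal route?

From D: Y=4, A=6, P=7, J=14, M=24 → choose Y (4).
From Y: P=3, A=10, J=18, M=28 → choose P (3).
From P: A=13, J=21, M=30 → choose A (13).
From A: J=8, M=18 → choose J (8).
From J: M=10 → choose M (10).
NN route D → Y → P → A → J → M → D costs 62.
Optimal: D → Y → P → M → J → A → D costs 61 (by enumerating all 60 distinct tours).
Excess = 62 − 61 = 1.

Excess over optimum: 1 km.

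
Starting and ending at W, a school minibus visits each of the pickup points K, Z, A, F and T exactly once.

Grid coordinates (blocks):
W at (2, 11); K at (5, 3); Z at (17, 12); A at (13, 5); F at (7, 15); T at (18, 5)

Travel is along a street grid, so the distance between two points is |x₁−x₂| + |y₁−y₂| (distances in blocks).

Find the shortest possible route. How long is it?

Minimum total distance: 56 blocks.

W - K - Z - A - F - T - W: 11+21+11+16+21+22 = 102
W - K - Z - A - T - F - W: 11+21+11+5+21+9 = 78
W - K - Z - F - A - T - W: 11+21+13+16+5+22 = 88
W - K - Z - F - T - A - W: 11+21+13+21+5+17 = 88
W - K - Z - T - A - F - W: 11+21+8+5+16+9 = 70
W - K - Z - T - F - A - W: 11+21+8+21+16+17 = 94
W - K - A - Z - F - T - W: 11+10+11+13+21+22 = 88
W - K - A - Z - T - F - W: 11+10+11+8+21+9 = 70
W - K - A - F - Z - T - W: 11+10+16+13+8+22 = 80
W - K - A - F - T - Z - W: 11+10+16+21+8+16 = 82
W - K - A - T - Z - F - W: 11+10+5+8+13+9 = 56
W - K - A - T - F - Z - W: 11+10+5+21+13+16 = 76
W - K - F - Z - A - T - W: 11+14+13+11+5+22 = 76
W - K - F - Z - T - A - W: 11+14+13+8+5+17 = 68
… (46 more)
The minimum is 56.
One optimal route: W → K → A → T → Z → F → W (or its reverse).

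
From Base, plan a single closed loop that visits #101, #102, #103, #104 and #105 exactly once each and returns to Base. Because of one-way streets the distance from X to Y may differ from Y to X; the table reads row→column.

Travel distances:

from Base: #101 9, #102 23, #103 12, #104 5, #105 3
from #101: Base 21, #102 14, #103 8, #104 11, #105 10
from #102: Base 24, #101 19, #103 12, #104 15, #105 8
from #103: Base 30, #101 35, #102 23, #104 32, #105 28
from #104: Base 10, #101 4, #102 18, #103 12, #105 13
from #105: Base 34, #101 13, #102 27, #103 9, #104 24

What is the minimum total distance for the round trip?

70 — the shortest possible round trip.

Base → #101 → #102 → #103 → #104 → #105 → Base: 9+14+12+32+13+34 = 114
Base → #101 → #102 → #103 → #105 → #104 → Base: 9+14+12+28+24+10 = 97
Base → #101 → #102 → #104 → #103 → #105 → Base: 9+14+15+12+28+34 = 112
Base → #101 → #102 → #104 → #105 → #103 → Base: 9+14+15+13+9+30 = 90
Base → #101 → #102 → #105 → #103 → #104 → Base: 9+14+8+9+32+10 = 82
Base → #101 → #102 → #105 → #104 → #103 → Base: 9+14+8+24+12+30 = 97
Base → #101 → #103 → #102 → #104 → #105 → Base: 9+8+23+15+13+34 = 102
Base → #101 → #103 → #102 → #105 → #104 → Base: 9+8+23+8+24+10 = 82
Base → #101 → #103 → #104 → #102 → #105 → Base: 9+8+32+18+8+34 = 109
Base → #101 → #103 → #104 → #105 → #102 → Base: 9+8+32+13+27+24 = 113
Base → #101 → #103 → #105 → #102 → #104 → Base: 9+8+28+27+15+10 = 97
Base → #101 → #103 → #105 → #104 → #102 → Base: 9+8+28+24+18+24 = 111
Base → #101 → #104 → #102 → #103 → #105 → Base: 9+11+18+12+28+34 = 112
Base → #101 → #104 → #102 → #105 → #103 → Base: 9+11+18+8+9+30 = 85
… (106 more)
Base → #104 → #101 → #102 → #105 → #103 → Base: 5+4+14+8+9+30 = 70  ← best
The minimum is 70.
One optimal route: Base → #104 → #101 → #102 → #105 → #103 → Base.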